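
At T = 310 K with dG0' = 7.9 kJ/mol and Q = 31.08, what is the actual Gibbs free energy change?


dG = dG0' + RT * ln(Q) / 1000
dG = 7.9 + 8.314 * 310 * ln(31.08) / 1000
dG = 16.7572 kJ/mol

16.7572 kJ/mol


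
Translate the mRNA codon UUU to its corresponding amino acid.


Standard genetic code lookup.
Codon UUU -> Phe

Phe


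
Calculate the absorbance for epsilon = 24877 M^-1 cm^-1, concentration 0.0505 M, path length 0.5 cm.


A = epsilon * c * l
A = 24877 * 0.0505 * 0.5
A = 628.1443

628.1443


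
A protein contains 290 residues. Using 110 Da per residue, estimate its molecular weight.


MW = n_residues * 110 Da
MW = 290 * 110
MW = 31900 Da

31900 Da


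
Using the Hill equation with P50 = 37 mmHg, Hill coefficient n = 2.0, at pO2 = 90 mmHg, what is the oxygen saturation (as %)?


Y = pO2^n / (P50^n + pO2^n)
Y = 90^2.0 / (37^2.0 + 90^2.0)
Y = 85.54%

85.54%


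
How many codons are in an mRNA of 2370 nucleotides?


codons = nucleotides / 3
codons = 2370 / 3 = 790

790


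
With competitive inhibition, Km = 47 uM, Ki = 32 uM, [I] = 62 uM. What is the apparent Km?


Km_app = Km * (1 + [I]/Ki)
Km_app = 47 * (1 + 62/32)
Km_app = 138.0625 uM

138.0625 uM


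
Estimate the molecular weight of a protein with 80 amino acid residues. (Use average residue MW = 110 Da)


MW = n_residues * 110 Da
MW = 80 * 110
MW = 8800 Da

8800 Da


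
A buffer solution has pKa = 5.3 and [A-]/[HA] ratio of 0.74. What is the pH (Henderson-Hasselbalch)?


pH = pKa + log10([A-]/[HA])
pH = 5.3 + log10(0.74)
pH = 5.1692

5.1692


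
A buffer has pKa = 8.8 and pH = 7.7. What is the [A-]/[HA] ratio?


[A-]/[HA] = 10^(pH - pKa)
= 10^(7.7 - 8.8)
= 0.0794

0.0794


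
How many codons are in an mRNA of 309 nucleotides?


codons = nucleotides / 3
codons = 309 / 3 = 103

103


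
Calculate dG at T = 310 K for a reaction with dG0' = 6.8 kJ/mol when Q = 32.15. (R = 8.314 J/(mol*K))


dG = dG0' + RT * ln(Q) / 1000
dG = 6.8 + 8.314 * 310 * ln(32.15) / 1000
dG = 15.7444 kJ/mol

15.7444 kJ/mol


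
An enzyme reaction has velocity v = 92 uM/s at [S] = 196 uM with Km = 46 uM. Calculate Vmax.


Vmax = v * (Km + [S]) / [S]
Vmax = 92 * (46 + 196) / 196
Vmax = 113.5918 uM/s

113.5918 uM/s


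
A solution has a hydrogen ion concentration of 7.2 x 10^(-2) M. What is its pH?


pH = -log10([H+])
pH = -log10(7.2 x 10^(-2))
pH = 1.1427

1.1427


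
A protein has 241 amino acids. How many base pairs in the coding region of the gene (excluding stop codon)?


Each amino acid = 1 codon = 3 bp
bp = 241 * 3 = 723 bp

723 bp


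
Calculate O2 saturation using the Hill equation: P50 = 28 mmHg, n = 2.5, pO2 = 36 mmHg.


Y = pO2^n / (P50^n + pO2^n)
Y = 36^2.5 / (28^2.5 + 36^2.5)
Y = 65.21%

65.21%


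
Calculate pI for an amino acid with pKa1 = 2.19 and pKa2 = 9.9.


pI = (pKa1 + pKa2) / 2
pI = (2.19 + 9.9) / 2
pI = 6.045

6.045


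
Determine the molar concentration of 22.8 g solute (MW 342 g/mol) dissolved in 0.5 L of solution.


C = (mass / MW) / volume
C = (22.8 / 342) / 0.5
C = 0.1333 M

0.1333 M


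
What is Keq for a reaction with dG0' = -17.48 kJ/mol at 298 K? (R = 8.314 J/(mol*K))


Keq = exp(-dG0 * 1000 / (R * T))
Keq = exp(-(-17.48) * 1000 / (8.314 * 298))
Keq = 1158.9787

1158.9787


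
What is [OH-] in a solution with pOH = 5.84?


[OH-] = 10^(-pOH)
[OH-] = 10^(-5.84)
[OH-] = 1.445e-06 M

1.445e-06 M


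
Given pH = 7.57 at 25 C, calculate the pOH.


pOH = 14 - pH
pOH = 14 - 7.57
pOH = 6.43

6.43


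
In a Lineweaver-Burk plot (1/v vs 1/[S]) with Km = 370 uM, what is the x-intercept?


x-intercept = -1/Km
= -1/370
= -0.0027 1/uM

-0.0027 1/uM


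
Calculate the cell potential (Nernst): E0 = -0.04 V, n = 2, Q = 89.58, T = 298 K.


E = E0 - (RT/nF) * ln(Q)
E = -0.04 - (8.314 * 298 / (2 * 96485)) * ln(89.58)
E = -0.0977 V

-0.0977 V


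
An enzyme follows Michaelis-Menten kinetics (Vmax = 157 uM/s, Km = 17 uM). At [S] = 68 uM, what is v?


v = Vmax * [S] / (Km + [S])
v = 157 * 68 / (17 + 68)
v = 125.6 uM/s

125.6 uM/s


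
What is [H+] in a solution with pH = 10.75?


[H+] = 10^(-pH)
[H+] = 10^(-10.75)
[H+] = 1.778e-11 M

1.778e-11 M


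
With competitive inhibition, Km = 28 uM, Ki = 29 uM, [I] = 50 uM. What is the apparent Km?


Km_app = Km * (1 + [I]/Ki)
Km_app = 28 * (1 + 50/29)
Km_app = 76.2759 uM

76.2759 uM


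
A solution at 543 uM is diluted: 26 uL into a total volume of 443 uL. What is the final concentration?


C2 = C1 * V1 / V2
C2 = 543 * 26 / 443
C2 = 31.8691 uM

31.8691 uM


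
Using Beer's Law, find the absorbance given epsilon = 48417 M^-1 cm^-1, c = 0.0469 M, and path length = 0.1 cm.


A = epsilon * c * l
A = 48417 * 0.0469 * 0.1
A = 227.0757

227.0757


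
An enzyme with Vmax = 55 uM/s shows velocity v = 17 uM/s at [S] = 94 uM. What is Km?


Km = [S] * (Vmax - v) / v
Km = 94 * (55 - 17) / 17
Km = 210.1176 uM

210.1176 uM


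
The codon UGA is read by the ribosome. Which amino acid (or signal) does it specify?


Standard genetic code lookup.
Codon UGA -> Stop

Stop


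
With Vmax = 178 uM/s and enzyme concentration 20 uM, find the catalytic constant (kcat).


kcat = Vmax / [E]t
kcat = 178 / 20
kcat = 8.9 s^-1

8.9 s^-1


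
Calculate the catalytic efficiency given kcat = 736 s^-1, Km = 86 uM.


Catalytic efficiency = kcat / Km
= 736 / 86
= 8.5581 uM^-1*s^-1

8.5581 uM^-1*s^-1


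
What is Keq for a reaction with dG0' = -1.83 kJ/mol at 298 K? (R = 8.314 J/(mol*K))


Keq = exp(-dG0 * 1000 / (R * T))
Keq = exp(-(-1.83) * 1000 / (8.314 * 298))
Keq = 2.0931

2.0931


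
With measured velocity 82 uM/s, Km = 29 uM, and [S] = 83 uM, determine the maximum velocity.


Vmax = v * (Km + [S]) / [S]
Vmax = 82 * (29 + 83) / 83
Vmax = 110.6506 uM/s

110.6506 uM/s


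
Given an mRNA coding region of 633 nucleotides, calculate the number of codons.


codons = nucleotides / 3
codons = 633 / 3 = 211

211


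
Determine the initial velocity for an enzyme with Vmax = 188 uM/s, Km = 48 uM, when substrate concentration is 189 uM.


v = Vmax * [S] / (Km + [S])
v = 188 * 189 / (48 + 189)
v = 149.9241 uM/s

149.9241 uM/s


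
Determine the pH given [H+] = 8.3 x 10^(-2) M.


pH = -log10([H+])
pH = -log10(8.3 x 10^(-2))
pH = 1.0809

1.0809


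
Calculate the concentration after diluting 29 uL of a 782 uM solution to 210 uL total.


C2 = C1 * V1 / V2
C2 = 782 * 29 / 210
C2 = 107.9905 uM

107.9905 uM


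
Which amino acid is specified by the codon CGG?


Standard genetic code lookup.
Codon CGG -> Arg

Arg


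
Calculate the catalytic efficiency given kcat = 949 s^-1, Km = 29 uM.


Catalytic efficiency = kcat / Km
= 949 / 29
= 32.7241 uM^-1*s^-1

32.7241 uM^-1*s^-1


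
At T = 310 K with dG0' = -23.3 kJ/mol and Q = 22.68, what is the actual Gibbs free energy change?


dG = dG0' + RT * ln(Q) / 1000
dG = -23.3 + 8.314 * 310 * ln(22.68) / 1000
dG = -15.2549 kJ/mol

-15.2549 kJ/mol


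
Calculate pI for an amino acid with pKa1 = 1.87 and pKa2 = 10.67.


pI = (pKa1 + pKa2) / 2
pI = (1.87 + 10.67) / 2
pI = 6.27

6.27


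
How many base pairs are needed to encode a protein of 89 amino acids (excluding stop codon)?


Each amino acid = 1 codon = 3 bp
bp = 89 * 3 = 267 bp

267 bp


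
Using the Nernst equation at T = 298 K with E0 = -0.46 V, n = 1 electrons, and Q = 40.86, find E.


E = E0 - (RT/nF) * ln(Q)
E = -0.46 - (8.314 * 298 / (1 * 96485)) * ln(40.86)
E = -0.5553 V

-0.5553 V


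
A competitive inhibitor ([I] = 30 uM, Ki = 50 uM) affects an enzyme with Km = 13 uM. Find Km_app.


Km_app = Km * (1 + [I]/Ki)
Km_app = 13 * (1 + 30/50)
Km_app = 20.8 uM

20.8 uM


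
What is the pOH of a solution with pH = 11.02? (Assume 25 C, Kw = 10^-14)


pOH = 14 - pH
pOH = 14 - 11.02
pOH = 2.98

2.98


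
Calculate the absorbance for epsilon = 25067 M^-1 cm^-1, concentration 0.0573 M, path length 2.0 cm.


A = epsilon * c * l
A = 25067 * 0.0573 * 2.0
A = 2872.6782

2872.6782


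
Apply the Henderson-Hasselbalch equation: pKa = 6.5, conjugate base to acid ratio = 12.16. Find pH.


pH = pKa + log10([A-]/[HA])
pH = 6.5 + log10(12.16)
pH = 7.5849

7.5849


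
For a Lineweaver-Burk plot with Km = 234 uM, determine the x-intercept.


x-intercept = -1/Km
= -1/234
= -0.0043 1/uM

-0.0043 1/uM


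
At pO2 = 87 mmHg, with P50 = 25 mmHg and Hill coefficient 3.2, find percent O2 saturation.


Y = pO2^n / (P50^n + pO2^n)
Y = 87^3.2 / (25^3.2 + 87^3.2)
Y = 98.18%

98.18%


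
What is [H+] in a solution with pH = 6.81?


[H+] = 10^(-pH)
[H+] = 10^(-6.81)
[H+] = 1.549e-07 M

1.549e-07 M


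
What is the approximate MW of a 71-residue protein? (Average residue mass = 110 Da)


MW = n_residues * 110 Da
MW = 71 * 110
MW = 7810 Da

7810 Da


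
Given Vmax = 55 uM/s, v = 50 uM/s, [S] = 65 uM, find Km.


Km = [S] * (Vmax - v) / v
Km = 65 * (55 - 50) / 50
Km = 6.5 uM

6.5 uM


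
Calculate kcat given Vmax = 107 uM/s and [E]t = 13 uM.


kcat = Vmax / [E]t
kcat = 107 / 13
kcat = 8.2308 s^-1

8.2308 s^-1


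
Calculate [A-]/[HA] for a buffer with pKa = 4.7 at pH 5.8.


[A-]/[HA] = 10^(pH - pKa)
= 10^(5.8 - 4.7)
= 12.5893

12.5893


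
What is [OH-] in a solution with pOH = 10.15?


[OH-] = 10^(-pOH)
[OH-] = 10^(-10.15)
[OH-] = 7.079e-11 M

7.079e-11 M


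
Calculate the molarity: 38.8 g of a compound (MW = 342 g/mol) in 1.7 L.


C = (mass / MW) / volume
C = (38.8 / 342) / 1.7
C = 0.0667 M

0.0667 M


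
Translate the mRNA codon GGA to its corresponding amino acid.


Standard genetic code lookup.
Codon GGA -> Gly

Gly


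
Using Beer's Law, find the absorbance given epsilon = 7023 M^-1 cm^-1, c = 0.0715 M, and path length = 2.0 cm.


A = epsilon * c * l
A = 7023 * 0.0715 * 2.0
A = 1004.289

1004.289


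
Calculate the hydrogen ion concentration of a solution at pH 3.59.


[H+] = 10^(-pH)
[H+] = 10^(-3.59)
[H+] = 2.570e-04 M

2.570e-04 M


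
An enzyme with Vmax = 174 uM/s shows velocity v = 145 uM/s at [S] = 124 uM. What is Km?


Km = [S] * (Vmax - v) / v
Km = 124 * (174 - 145) / 145
Km = 24.8 uM

24.8 uM


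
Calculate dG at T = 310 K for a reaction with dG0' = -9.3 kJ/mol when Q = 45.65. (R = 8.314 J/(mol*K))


dG = dG0' + RT * ln(Q) / 1000
dG = -9.3 + 8.314 * 310 * ln(45.65) / 1000
dG = 0.548 kJ/mol

0.548 kJ/mol


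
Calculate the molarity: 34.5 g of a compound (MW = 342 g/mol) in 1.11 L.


C = (mass / MW) / volume
C = (34.5 / 342) / 1.11
C = 0.0909 M

0.0909 M


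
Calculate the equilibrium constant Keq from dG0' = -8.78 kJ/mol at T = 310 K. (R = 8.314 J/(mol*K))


Keq = exp(-dG0 * 1000 / (R * T))
Keq = exp(-(-8.78) * 1000 / (8.314 * 310))
Keq = 30.1629

30.1629


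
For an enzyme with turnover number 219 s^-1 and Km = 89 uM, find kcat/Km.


Catalytic efficiency = kcat / Km
= 219 / 89
= 2.4607 uM^-1*s^-1

2.4607 uM^-1*s^-1


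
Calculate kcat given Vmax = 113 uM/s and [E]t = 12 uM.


kcat = Vmax / [E]t
kcat = 113 / 12
kcat = 9.4167 s^-1

9.4167 s^-1


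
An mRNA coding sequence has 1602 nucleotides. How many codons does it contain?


codons = nucleotides / 3
codons = 1602 / 3 = 534

534


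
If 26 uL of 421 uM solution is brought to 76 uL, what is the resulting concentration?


C2 = C1 * V1 / V2
C2 = 421 * 26 / 76
C2 = 144.0263 uM

144.0263 uM


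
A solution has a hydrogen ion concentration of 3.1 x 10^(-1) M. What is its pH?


pH = -log10([H+])
pH = -log10(3.1 x 10^(-1))
pH = 0.5086

0.5086


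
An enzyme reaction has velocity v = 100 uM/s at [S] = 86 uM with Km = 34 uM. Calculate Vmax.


Vmax = v * (Km + [S]) / [S]
Vmax = 100 * (34 + 86) / 86
Vmax = 139.5349 uM/s

139.5349 uM/s


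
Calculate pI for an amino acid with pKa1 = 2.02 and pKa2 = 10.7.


pI = (pKa1 + pKa2) / 2
pI = (2.02 + 10.7) / 2
pI = 6.36

6.36


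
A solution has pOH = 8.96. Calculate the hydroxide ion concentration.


[OH-] = 10^(-pOH)
[OH-] = 10^(-8.96)
[OH-] = 1.096e-09 M

1.096e-09 M


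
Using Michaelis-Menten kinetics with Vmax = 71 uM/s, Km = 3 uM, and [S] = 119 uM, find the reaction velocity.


v = Vmax * [S] / (Km + [S])
v = 71 * 119 / (3 + 119)
v = 69.2541 uM/s

69.2541 uM/s


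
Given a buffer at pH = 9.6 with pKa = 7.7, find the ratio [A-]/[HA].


[A-]/[HA] = 10^(pH - pKa)
= 10^(9.6 - 7.7)
= 79.4328

79.4328


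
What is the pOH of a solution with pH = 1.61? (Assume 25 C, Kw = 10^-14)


pOH = 14 - pH
pOH = 14 - 1.61
pOH = 12.39

12.39


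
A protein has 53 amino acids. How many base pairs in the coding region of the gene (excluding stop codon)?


Each amino acid = 1 codon = 3 bp
bp = 53 * 3 = 159 bp

159 bp


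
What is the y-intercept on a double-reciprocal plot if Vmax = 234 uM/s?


y-intercept = 1/Vmax
= 1/234
= 0.0043 s/uM

0.0043 s/uM


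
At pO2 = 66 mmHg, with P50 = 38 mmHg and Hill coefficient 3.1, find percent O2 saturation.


Y = pO2^n / (P50^n + pO2^n)
Y = 66^3.1 / (38^3.1 + 66^3.1)
Y = 84.7%

84.7%


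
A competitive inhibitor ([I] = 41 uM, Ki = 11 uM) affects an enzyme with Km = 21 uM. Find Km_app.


Km_app = Km * (1 + [I]/Ki)
Km_app = 21 * (1 + 41/11)
Km_app = 99.2727 uM

99.2727 uM


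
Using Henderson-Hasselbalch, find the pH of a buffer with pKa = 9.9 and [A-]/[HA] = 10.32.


pH = pKa + log10([A-]/[HA])
pH = 9.9 + log10(10.32)
pH = 10.9137

10.9137


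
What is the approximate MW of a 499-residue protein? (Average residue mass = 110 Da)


MW = n_residues * 110 Da
MW = 499 * 110
MW = 54890 Da

54890 Da


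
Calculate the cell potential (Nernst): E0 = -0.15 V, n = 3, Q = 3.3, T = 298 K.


E = E0 - (RT/nF) * ln(Q)
E = -0.15 - (8.314 * 298 / (3 * 96485)) * ln(3.3)
E = -0.1602 V

-0.1602 V


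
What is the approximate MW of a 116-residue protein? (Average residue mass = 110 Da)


MW = n_residues * 110 Da
MW = 116 * 110
MW = 12760 Da

12760 Da


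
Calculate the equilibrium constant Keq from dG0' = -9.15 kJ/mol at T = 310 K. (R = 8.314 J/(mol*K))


Keq = exp(-dG0 * 1000 / (R * T))
Keq = exp(-(-9.15) * 1000 / (8.314 * 310))
Keq = 34.8193

34.8193


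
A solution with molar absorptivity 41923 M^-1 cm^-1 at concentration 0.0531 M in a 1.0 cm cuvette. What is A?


A = epsilon * c * l
A = 41923 * 0.0531 * 1.0
A = 2226.1113

2226.1113


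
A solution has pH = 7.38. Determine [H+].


[H+] = 10^(-pH)
[H+] = 10^(-7.38)
[H+] = 4.169e-08 M

4.169e-08 M


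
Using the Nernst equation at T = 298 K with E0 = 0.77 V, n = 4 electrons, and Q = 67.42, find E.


E = E0 - (RT/nF) * ln(Q)
E = 0.77 - (8.314 * 298 / (4 * 96485)) * ln(67.42)
E = 0.743 V

0.743 V


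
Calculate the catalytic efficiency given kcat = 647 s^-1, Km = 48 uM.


Catalytic efficiency = kcat / Km
= 647 / 48
= 13.4792 uM^-1*s^-1

13.4792 uM^-1*s^-1


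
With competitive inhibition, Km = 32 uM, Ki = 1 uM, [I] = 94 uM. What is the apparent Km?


Km_app = Km * (1 + [I]/Ki)
Km_app = 32 * (1 + 94/1)
Km_app = 3040.0 uM

3040.0 uM


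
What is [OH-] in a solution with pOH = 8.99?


[OH-] = 10^(-pOH)
[OH-] = 10^(-8.99)
[OH-] = 1.023e-09 M

1.023e-09 M


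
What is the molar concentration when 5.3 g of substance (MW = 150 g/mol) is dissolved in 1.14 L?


C = (mass / MW) / volume
C = (5.3 / 150) / 1.14
C = 0.031 M

0.031 M


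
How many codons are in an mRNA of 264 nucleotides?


codons = nucleotides / 3
codons = 264 / 3 = 88

88


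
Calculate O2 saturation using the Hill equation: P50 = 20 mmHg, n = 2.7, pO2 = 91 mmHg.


Y = pO2^n / (P50^n + pO2^n)
Y = 91^2.7 / (20^2.7 + 91^2.7)
Y = 98.36%

98.36%


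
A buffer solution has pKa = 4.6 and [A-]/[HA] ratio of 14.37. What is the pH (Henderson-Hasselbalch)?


pH = pKa + log10([A-]/[HA])
pH = 4.6 + log10(14.37)
pH = 5.7575

5.7575


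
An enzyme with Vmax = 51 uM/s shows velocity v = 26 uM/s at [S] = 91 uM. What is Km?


Km = [S] * (Vmax - v) / v
Km = 91 * (51 - 26) / 26
Km = 87.5 uM

87.5 uM


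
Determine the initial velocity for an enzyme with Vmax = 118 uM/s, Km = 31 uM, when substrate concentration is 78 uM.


v = Vmax * [S] / (Km + [S])
v = 118 * 78 / (31 + 78)
v = 84.4404 uM/s

84.4404 uM/s


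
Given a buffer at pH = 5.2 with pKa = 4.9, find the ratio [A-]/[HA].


[A-]/[HA] = 10^(pH - pKa)
= 10^(5.2 - 4.9)
= 1.9953

1.9953


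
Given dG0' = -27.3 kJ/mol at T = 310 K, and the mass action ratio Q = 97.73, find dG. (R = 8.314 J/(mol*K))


dG = dG0' + RT * ln(Q) / 1000
dG = -27.3 + 8.314 * 310 * ln(97.73) / 1000
dG = -15.4901 kJ/mol

-15.4901 kJ/mol


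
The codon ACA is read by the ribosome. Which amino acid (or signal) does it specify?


Standard genetic code lookup.
Codon ACA -> Thr

Thr


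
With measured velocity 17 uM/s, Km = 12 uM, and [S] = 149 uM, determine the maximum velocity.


Vmax = v * (Km + [S]) / [S]
Vmax = 17 * (12 + 149) / 149
Vmax = 18.3691 uM/s

18.3691 uM/s


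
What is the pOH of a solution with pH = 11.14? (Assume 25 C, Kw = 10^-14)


pOH = 14 - pH
pOH = 14 - 11.14
pOH = 2.86

2.86


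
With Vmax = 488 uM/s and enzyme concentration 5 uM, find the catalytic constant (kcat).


kcat = Vmax / [E]t
kcat = 488 / 5
kcat = 97.6 s^-1

97.6 s^-1


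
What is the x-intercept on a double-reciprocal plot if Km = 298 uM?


x-intercept = -1/Km
= -1/298
= -0.0034 1/uM

-0.0034 1/uM


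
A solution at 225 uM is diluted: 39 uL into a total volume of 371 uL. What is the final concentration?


C2 = C1 * V1 / V2
C2 = 225 * 39 / 371
C2 = 23.6523 uM

23.6523 uM


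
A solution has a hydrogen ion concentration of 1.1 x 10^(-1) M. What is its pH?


pH = -log10([H+])
pH = -log10(1.1 x 10^(-1))
pH = 0.9586

0.9586


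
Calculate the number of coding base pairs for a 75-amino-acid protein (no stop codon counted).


Each amino acid = 1 codon = 3 bp
bp = 75 * 3 = 225 bp

225 bp


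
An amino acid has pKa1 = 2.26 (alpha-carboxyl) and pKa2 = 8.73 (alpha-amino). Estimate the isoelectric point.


pI = (pKa1 + pKa2) / 2
pI = (2.26 + 8.73) / 2
pI = 5.495

5.495


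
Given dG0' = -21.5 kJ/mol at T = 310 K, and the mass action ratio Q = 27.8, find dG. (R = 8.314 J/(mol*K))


dG = dG0' + RT * ln(Q) / 1000
dG = -21.5 + 8.314 * 310 * ln(27.8) / 1000
dG = -12.9303 kJ/mol

-12.9303 kJ/mol


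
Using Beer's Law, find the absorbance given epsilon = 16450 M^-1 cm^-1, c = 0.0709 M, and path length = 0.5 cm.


A = epsilon * c * l
A = 16450 * 0.0709 * 0.5
A = 583.1525

583.1525


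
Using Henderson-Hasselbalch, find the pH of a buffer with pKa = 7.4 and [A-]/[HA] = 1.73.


pH = pKa + log10([A-]/[HA])
pH = 7.4 + log10(1.73)
pH = 7.638

7.638


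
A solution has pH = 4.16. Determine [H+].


[H+] = 10^(-pH)
[H+] = 10^(-4.16)
[H+] = 6.918e-05 M

6.918e-05 M


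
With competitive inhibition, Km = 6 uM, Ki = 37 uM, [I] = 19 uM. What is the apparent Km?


Km_app = Km * (1 + [I]/Ki)
Km_app = 6 * (1 + 19/37)
Km_app = 9.0811 uM

9.0811 uM


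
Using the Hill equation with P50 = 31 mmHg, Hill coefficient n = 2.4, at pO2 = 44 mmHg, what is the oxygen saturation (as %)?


Y = pO2^n / (P50^n + pO2^n)
Y = 44^2.4 / (31^2.4 + 44^2.4)
Y = 69.86%

69.86%


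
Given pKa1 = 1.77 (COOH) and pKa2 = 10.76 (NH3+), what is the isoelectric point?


pI = (pKa1 + pKa2) / 2
pI = (1.77 + 10.76) / 2
pI = 6.265

6.265


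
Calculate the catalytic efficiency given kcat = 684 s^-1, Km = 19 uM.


Catalytic efficiency = kcat / Km
= 684 / 19
= 36.0 uM^-1*s^-1

36.0 uM^-1*s^-1


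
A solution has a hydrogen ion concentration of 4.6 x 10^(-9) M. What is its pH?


pH = -log10([H+])
pH = -log10(4.6 x 10^(-9))
pH = 8.3372

8.3372


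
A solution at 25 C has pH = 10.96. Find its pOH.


pOH = 14 - pH
pOH = 14 - 10.96
pOH = 3.04

3.04


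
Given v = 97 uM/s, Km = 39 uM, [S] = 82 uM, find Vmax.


Vmax = v * (Km + [S]) / [S]
Vmax = 97 * (39 + 82) / 82
Vmax = 143.1341 uM/s

143.1341 uM/s


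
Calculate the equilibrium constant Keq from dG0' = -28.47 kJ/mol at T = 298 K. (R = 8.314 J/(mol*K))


Keq = exp(-dG0 * 1000 / (R * T))
Keq = exp(-(-28.47) * 1000 / (8.314 * 298))
Keq = 97840.0084

97840.0084


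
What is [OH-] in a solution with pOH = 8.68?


[OH-] = 10^(-pOH)
[OH-] = 10^(-8.68)
[OH-] = 2.089e-09 M

2.089e-09 M


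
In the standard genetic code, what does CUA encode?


Standard genetic code lookup.
Codon CUA -> Leu

Leu


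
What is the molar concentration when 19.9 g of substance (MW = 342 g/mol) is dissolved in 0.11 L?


C = (mass / MW) / volume
C = (19.9 / 342) / 0.11
C = 0.529 M

0.529 M


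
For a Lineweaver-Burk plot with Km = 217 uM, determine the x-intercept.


x-intercept = -1/Km
= -1/217
= -0.0046 1/uM

-0.0046 1/uM


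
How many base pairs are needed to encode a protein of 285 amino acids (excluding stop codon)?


Each amino acid = 1 codon = 3 bp
bp = 285 * 3 = 855 bp

855 bp


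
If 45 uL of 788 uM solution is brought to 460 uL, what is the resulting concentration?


C2 = C1 * V1 / V2
C2 = 788 * 45 / 460
C2 = 77.087 uM

77.087 uM


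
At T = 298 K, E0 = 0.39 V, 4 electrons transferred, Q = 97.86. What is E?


E = E0 - (RT/nF) * ln(Q)
E = 0.39 - (8.314 * 298 / (4 * 96485)) * ln(97.86)
E = 0.3606 V

0.3606 V


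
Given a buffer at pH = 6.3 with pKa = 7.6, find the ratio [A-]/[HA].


[A-]/[HA] = 10^(pH - pKa)
= 10^(6.3 - 7.6)
= 0.0501

0.0501


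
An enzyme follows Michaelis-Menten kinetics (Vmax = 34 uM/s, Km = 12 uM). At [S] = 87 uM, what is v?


v = Vmax * [S] / (Km + [S])
v = 34 * 87 / (12 + 87)
v = 29.8788 uM/s

29.8788 uM/s


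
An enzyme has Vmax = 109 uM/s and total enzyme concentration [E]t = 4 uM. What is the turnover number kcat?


kcat = Vmax / [E]t
kcat = 109 / 4
kcat = 27.25 s^-1

27.25 s^-1


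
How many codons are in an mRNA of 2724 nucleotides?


codons = nucleotides / 3
codons = 2724 / 3 = 908

908


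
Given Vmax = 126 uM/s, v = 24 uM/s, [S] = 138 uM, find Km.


Km = [S] * (Vmax - v) / v
Km = 138 * (126 - 24) / 24
Km = 586.5 uM

586.5 uM


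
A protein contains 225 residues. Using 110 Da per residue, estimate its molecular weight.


MW = n_residues * 110 Da
MW = 225 * 110
MW = 24750 Da

24750 Da


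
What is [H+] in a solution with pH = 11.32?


[H+] = 10^(-pH)
[H+] = 10^(-11.32)
[H+] = 4.786e-12 M

4.786e-12 M


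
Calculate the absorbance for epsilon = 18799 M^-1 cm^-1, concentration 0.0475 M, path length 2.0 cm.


A = epsilon * c * l
A = 18799 * 0.0475 * 2.0
A = 1785.905

1785.905


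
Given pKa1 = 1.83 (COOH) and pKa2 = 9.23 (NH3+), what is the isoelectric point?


pI = (pKa1 + pKa2) / 2
pI = (1.83 + 9.23) / 2
pI = 5.53

5.53


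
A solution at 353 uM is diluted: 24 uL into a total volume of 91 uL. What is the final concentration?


C2 = C1 * V1 / V2
C2 = 353 * 24 / 91
C2 = 93.0989 uM

93.0989 uM


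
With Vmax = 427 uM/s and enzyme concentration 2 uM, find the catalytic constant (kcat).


kcat = Vmax / [E]t
kcat = 427 / 2
kcat = 213.5 s^-1

213.5 s^-1


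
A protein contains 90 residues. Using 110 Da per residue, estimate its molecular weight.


MW = n_residues * 110 Da
MW = 90 * 110
MW = 9900 Da

9900 Da


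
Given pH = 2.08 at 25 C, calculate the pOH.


pOH = 14 - pH
pOH = 14 - 2.08
pOH = 11.92

11.92


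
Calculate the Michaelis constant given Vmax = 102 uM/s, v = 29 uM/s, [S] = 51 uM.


Km = [S] * (Vmax - v) / v
Km = 51 * (102 - 29) / 29
Km = 128.3793 uM

128.3793 uM


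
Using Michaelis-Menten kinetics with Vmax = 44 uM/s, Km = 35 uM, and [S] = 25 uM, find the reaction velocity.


v = Vmax * [S] / (Km + [S])
v = 44 * 25 / (35 + 25)
v = 18.3333 uM/s

18.3333 uM/s


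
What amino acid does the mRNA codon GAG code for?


Standard genetic code lookup.
Codon GAG -> Glu

Glu


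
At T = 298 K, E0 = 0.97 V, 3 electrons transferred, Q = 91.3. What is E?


E = E0 - (RT/nF) * ln(Q)
E = 0.97 - (8.314 * 298 / (3 * 96485)) * ln(91.3)
E = 0.9314 V

0.9314 V


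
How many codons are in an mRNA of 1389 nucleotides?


codons = nucleotides / 3
codons = 1389 / 3 = 463

463


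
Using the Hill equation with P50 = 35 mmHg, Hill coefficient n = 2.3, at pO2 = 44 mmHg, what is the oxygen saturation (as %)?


Y = pO2^n / (P50^n + pO2^n)
Y = 44^2.3 / (35^2.3 + 44^2.3)
Y = 62.86%

62.86%


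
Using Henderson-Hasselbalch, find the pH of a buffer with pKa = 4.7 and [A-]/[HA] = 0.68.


pH = pKa + log10([A-]/[HA])
pH = 4.7 + log10(0.68)
pH = 4.5325

4.5325


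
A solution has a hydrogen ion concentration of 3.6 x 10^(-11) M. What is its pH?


pH = -log10([H+])
pH = -log10(3.6 x 10^(-11))
pH = 10.4437

10.4437


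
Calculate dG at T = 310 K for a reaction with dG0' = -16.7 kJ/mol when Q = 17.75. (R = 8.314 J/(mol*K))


dG = dG0' + RT * ln(Q) / 1000
dG = -16.7 + 8.314 * 310 * ln(17.75) / 1000
dG = -9.2866 kJ/mol

-9.2866 kJ/mol


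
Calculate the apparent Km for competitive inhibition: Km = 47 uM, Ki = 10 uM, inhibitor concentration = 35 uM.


Km_app = Km * (1 + [I]/Ki)
Km_app = 47 * (1 + 35/10)
Km_app = 211.5 uM

211.5 uM


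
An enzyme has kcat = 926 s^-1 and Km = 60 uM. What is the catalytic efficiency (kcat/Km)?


Catalytic efficiency = kcat / Km
= 926 / 60
= 15.4333 uM^-1*s^-1

15.4333 uM^-1*s^-1


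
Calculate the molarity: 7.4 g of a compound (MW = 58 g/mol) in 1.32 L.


C = (mass / MW) / volume
C = (7.4 / 58) / 1.32
C = 0.0967 M

0.0967 M


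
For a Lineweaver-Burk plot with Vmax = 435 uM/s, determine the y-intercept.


y-intercept = 1/Vmax
= 1/435
= 0.0023 s/uM

0.0023 s/uM


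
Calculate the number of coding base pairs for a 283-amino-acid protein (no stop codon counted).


Each amino acid = 1 codon = 3 bp
bp = 283 * 3 = 849 bp

849 bp


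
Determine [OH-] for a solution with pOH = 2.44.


[OH-] = 10^(-pOH)
[OH-] = 10^(-2.44)
[OH-] = 0.0036 M

0.0036 M


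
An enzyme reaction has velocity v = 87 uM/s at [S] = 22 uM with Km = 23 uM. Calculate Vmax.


Vmax = v * (Km + [S]) / [S]
Vmax = 87 * (23 + 22) / 22
Vmax = 177.9545 uM/s

177.9545 uM/s


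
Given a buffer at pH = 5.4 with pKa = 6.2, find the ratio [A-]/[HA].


[A-]/[HA] = 10^(pH - pKa)
= 10^(5.4 - 6.2)
= 0.1585

0.1585


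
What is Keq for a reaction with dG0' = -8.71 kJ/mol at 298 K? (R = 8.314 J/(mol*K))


Keq = exp(-dG0 * 1000 / (R * T))
Keq = exp(-(-8.71) * 1000 / (8.314 * 298))
Keq = 33.634

33.634


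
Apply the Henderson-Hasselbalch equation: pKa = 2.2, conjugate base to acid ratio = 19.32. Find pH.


pH = pKa + log10([A-]/[HA])
pH = 2.2 + log10(19.32)
pH = 3.486

3.486


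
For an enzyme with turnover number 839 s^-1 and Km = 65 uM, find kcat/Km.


Catalytic efficiency = kcat / Km
= 839 / 65
= 12.9077 uM^-1*s^-1

12.9077 uM^-1*s^-1


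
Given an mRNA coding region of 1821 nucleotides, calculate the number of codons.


codons = nucleotides / 3
codons = 1821 / 3 = 607

607


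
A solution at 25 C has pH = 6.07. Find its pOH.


pOH = 14 - pH
pOH = 14 - 6.07
pOH = 7.93

7.93


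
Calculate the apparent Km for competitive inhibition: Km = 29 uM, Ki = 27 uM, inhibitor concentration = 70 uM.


Km_app = Km * (1 + [I]/Ki)
Km_app = 29 * (1 + 70/27)
Km_app = 104.1852 uM

104.1852 uM


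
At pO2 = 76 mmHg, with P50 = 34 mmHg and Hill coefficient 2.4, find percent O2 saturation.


Y = pO2^n / (P50^n + pO2^n)
Y = 76^2.4 / (34^2.4 + 76^2.4)
Y = 87.33%

87.33%


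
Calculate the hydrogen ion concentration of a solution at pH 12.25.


[H+] = 10^(-pH)
[H+] = 10^(-12.25)
[H+] = 5.623e-13 M

5.623e-13 M


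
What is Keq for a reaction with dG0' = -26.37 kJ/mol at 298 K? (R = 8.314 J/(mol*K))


Keq = exp(-dG0 * 1000 / (R * T))
Keq = exp(-(-26.37) * 1000 / (8.314 * 298))
Keq = 41918.5962

41918.5962


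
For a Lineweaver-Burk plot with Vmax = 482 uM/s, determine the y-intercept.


y-intercept = 1/Vmax
= 1/482
= 0.0021 s/uM

0.0021 s/uM


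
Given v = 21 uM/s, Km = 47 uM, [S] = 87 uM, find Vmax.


Vmax = v * (Km + [S]) / [S]
Vmax = 21 * (47 + 87) / 87
Vmax = 32.3448 uM/s

32.3448 uM/s


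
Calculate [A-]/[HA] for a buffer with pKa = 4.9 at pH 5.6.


[A-]/[HA] = 10^(pH - pKa)
= 10^(5.6 - 4.9)
= 5.0119

5.0119


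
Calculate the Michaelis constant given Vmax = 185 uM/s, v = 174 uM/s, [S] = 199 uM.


Km = [S] * (Vmax - v) / v
Km = 199 * (185 - 174) / 174
Km = 12.5805 uM

12.5805 uM


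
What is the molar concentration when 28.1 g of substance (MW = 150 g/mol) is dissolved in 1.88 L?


C = (mass / MW) / volume
C = (28.1 / 150) / 1.88
C = 0.0996 M

0.0996 M


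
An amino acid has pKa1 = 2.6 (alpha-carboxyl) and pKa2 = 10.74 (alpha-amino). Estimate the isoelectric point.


pI = (pKa1 + pKa2) / 2
pI = (2.6 + 10.74) / 2
pI = 6.67

6.67


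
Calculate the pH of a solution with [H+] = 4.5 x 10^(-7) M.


pH = -log10([H+])
pH = -log10(4.5 x 10^(-7))
pH = 6.3468

6.3468


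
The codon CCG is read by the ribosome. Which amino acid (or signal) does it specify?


Standard genetic code lookup.
Codon CCG -> Pro

Pro


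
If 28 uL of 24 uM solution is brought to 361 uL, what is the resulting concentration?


C2 = C1 * V1 / V2
C2 = 24 * 28 / 361
C2 = 1.8615 uM

1.8615 uM


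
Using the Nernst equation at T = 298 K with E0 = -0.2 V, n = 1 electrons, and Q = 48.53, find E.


E = E0 - (RT/nF) * ln(Q)
E = -0.2 - (8.314 * 298 / (1 * 96485)) * ln(48.53)
E = -0.2997 V

-0.2997 V


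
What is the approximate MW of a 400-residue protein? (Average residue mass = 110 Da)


MW = n_residues * 110 Da
MW = 400 * 110
MW = 44000 Da

44000 Da


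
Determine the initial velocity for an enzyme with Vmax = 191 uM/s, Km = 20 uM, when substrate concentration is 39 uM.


v = Vmax * [S] / (Km + [S])
v = 191 * 39 / (20 + 39)
v = 126.2542 uM/s

126.2542 uM/s


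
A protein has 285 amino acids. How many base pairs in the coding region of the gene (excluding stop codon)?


Each amino acid = 1 codon = 3 bp
bp = 285 * 3 = 855 bp

855 bp


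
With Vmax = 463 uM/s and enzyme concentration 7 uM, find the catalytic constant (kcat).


kcat = Vmax / [E]t
kcat = 463 / 7
kcat = 66.1429 s^-1

66.1429 s^-1


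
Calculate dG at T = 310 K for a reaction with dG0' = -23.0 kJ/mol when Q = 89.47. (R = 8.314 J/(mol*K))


dG = dG0' + RT * ln(Q) / 1000
dG = -23.0 + 8.314 * 310 * ln(89.47) / 1000
dG = -11.4177 kJ/mol

-11.4177 kJ/mol


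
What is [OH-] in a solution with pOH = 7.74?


[OH-] = 10^(-pOH)
[OH-] = 10^(-7.74)
[OH-] = 1.820e-08 M

1.820e-08 M


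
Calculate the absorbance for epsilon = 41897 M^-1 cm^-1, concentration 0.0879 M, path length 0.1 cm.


A = epsilon * c * l
A = 41897 * 0.0879 * 0.1
A = 368.2746

368.2746


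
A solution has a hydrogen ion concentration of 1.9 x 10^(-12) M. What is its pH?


pH = -log10([H+])
pH = -log10(1.9 x 10^(-12))
pH = 11.7212

11.7212


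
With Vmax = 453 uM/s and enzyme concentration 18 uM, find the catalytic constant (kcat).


kcat = Vmax / [E]t
kcat = 453 / 18
kcat = 25.1667 s^-1

25.1667 s^-1


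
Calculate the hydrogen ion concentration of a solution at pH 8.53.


[H+] = 10^(-pH)
[H+] = 10^(-8.53)
[H+] = 2.951e-09 M

2.951e-09 M


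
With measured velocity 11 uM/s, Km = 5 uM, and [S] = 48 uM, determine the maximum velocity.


Vmax = v * (Km + [S]) / [S]
Vmax = 11 * (5 + 48) / 48
Vmax = 12.1458 uM/s

12.1458 uM/s


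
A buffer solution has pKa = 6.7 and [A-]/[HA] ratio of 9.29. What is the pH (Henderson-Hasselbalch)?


pH = pKa + log10([A-]/[HA])
pH = 6.7 + log10(9.29)
pH = 7.668

7.668


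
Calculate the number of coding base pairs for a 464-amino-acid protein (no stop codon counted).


Each amino acid = 1 codon = 3 bp
bp = 464 * 3 = 1392 bp

1392 bp


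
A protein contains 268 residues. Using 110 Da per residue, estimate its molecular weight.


MW = n_residues * 110 Da
MW = 268 * 110
MW = 29480 Da

29480 Da


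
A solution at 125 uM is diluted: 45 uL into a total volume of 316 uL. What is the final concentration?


C2 = C1 * V1 / V2
C2 = 125 * 45 / 316
C2 = 17.8006 uM

17.8006 uM


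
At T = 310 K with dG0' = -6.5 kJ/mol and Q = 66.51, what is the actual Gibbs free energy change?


dG = dG0' + RT * ln(Q) / 1000
dG = -6.5 + 8.314 * 310 * ln(66.51) / 1000
dG = 4.318 kJ/mol

4.318 kJ/mol


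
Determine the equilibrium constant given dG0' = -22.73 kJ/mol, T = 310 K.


Keq = exp(-dG0 * 1000 / (R * T))
Keq = exp(-(-22.73) * 1000 / (8.314 * 310))
Keq = 6762.6503

6762.6503


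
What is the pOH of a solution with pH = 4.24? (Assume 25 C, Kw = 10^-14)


pOH = 14 - pH
pOH = 14 - 4.24
pOH = 9.76

9.76


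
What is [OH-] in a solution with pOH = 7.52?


[OH-] = 10^(-pOH)
[OH-] = 10^(-7.52)
[OH-] = 3.020e-08 M

3.020e-08 M


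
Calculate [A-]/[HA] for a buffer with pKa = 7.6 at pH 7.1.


[A-]/[HA] = 10^(pH - pKa)
= 10^(7.1 - 7.6)
= 0.3162

0.3162


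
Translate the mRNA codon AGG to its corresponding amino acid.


Standard genetic code lookup.
Codon AGG -> Arg

Arg


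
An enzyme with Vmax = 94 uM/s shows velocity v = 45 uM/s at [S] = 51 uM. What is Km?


Km = [S] * (Vmax - v) / v
Km = 51 * (94 - 45) / 45
Km = 55.5333 uM

55.5333 uM


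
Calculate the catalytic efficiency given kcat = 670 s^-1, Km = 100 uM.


Catalytic efficiency = kcat / Km
= 670 / 100
= 6.7 uM^-1*s^-1

6.7 uM^-1*s^-1


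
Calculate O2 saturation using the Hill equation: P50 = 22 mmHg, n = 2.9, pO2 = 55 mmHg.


Y = pO2^n / (P50^n + pO2^n)
Y = 55^2.9 / (22^2.9 + 55^2.9)
Y = 93.45%

93.45%


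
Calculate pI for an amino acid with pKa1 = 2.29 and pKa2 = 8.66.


pI = (pKa1 + pKa2) / 2
pI = (2.29 + 8.66) / 2
pI = 5.475

5.475


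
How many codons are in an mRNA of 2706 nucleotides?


codons = nucleotides / 3
codons = 2706 / 3 = 902

902


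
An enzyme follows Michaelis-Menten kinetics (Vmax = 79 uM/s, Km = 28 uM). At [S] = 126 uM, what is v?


v = Vmax * [S] / (Km + [S])
v = 79 * 126 / (28 + 126)
v = 64.6364 uM/s

64.6364 uM/s


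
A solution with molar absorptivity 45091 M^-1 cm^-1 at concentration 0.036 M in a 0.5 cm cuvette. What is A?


A = epsilon * c * l
A = 45091 * 0.036 * 0.5
A = 811.638

811.638


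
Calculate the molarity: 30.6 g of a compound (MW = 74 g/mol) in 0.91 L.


C = (mass / MW) / volume
C = (30.6 / 74) / 0.91
C = 0.4544 M

0.4544 M


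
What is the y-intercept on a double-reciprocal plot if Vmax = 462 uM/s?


y-intercept = 1/Vmax
= 1/462
= 0.0022 s/uM

0.0022 s/uM


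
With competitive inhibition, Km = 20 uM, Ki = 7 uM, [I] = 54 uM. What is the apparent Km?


Km_app = Km * (1 + [I]/Ki)
Km_app = 20 * (1 + 54/7)
Km_app = 174.2857 uM

174.2857 uM


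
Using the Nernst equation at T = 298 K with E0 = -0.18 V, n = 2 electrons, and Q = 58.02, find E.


E = E0 - (RT/nF) * ln(Q)
E = -0.18 - (8.314 * 298 / (2 * 96485)) * ln(58.02)
E = -0.2321 V

-0.2321 V


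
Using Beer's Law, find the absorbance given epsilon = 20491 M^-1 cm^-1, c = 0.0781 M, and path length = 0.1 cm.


A = epsilon * c * l
A = 20491 * 0.0781 * 0.1
A = 160.0347

160.0347


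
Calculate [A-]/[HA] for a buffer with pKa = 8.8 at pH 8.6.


[A-]/[HA] = 10^(pH - pKa)
= 10^(8.6 - 8.8)
= 0.631

0.631


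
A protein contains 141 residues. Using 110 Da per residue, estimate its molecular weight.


MW = n_residues * 110 Da
MW = 141 * 110
MW = 15510 Da

15510 Da


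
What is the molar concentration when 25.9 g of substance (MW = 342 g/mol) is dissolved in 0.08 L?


C = (mass / MW) / volume
C = (25.9 / 342) / 0.08
C = 0.9466 M

0.9466 M


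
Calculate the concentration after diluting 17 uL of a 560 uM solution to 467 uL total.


C2 = C1 * V1 / V2
C2 = 560 * 17 / 467
C2 = 20.3854 uM

20.3854 uM


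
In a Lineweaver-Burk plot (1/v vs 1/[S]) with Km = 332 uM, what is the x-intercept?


x-intercept = -1/Km
= -1/332
= -0.003 1/uM

-0.003 1/uM


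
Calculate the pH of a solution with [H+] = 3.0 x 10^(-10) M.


pH = -log10([H+])
pH = -log10(3.0 x 10^(-10))
pH = 9.5229

9.5229


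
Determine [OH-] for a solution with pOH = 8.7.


[OH-] = 10^(-pOH)
[OH-] = 10^(-8.7)
[OH-] = 1.995e-09 M

1.995e-09 M


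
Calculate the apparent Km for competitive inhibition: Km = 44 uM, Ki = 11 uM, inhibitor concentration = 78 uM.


Km_app = Km * (1 + [I]/Ki)
Km_app = 44 * (1 + 78/11)
Km_app = 356.0 uM

356.0 uM


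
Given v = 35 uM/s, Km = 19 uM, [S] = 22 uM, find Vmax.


Vmax = v * (Km + [S]) / [S]
Vmax = 35 * (19 + 22) / 22
Vmax = 65.2273 uM/s

65.2273 uM/s


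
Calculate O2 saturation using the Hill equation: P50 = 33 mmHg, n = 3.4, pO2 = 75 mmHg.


Y = pO2^n / (P50^n + pO2^n)
Y = 75^3.4 / (33^3.4 + 75^3.4)
Y = 94.22%

94.22%


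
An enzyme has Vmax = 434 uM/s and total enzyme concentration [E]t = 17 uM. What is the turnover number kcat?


kcat = Vmax / [E]t
kcat = 434 / 17
kcat = 25.5294 s^-1

25.5294 s^-1


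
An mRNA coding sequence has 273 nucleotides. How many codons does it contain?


codons = nucleotides / 3
codons = 273 / 3 = 91

91


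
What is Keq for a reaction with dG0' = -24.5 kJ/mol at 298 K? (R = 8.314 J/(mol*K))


Keq = exp(-dG0 * 1000 / (R * T))
Keq = exp(-(-24.5) * 1000 / (8.314 * 298))
Keq = 19706.6935

19706.6935


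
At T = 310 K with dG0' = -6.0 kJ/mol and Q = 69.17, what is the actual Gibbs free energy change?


dG = dG0' + RT * ln(Q) / 1000
dG = -6.0 + 8.314 * 310 * ln(69.17) / 1000
dG = 4.9191 kJ/mol

4.9191 kJ/mol


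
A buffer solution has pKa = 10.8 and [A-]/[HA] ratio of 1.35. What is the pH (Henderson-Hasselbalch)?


pH = pKa + log10([A-]/[HA])
pH = 10.8 + log10(1.35)
pH = 10.9303

10.9303


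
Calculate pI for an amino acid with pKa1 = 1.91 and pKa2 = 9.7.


pI = (pKa1 + pKa2) / 2
pI = (1.91 + 9.7) / 2
pI = 5.805

5.805


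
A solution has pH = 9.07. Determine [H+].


[H+] = 10^(-pH)
[H+] = 10^(-9.07)
[H+] = 8.511e-10 M

8.511e-10 M


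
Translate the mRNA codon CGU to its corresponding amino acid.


Standard genetic code lookup.
Codon CGU -> Arg

Arg


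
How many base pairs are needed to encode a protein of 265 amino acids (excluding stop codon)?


Each amino acid = 1 codon = 3 bp
bp = 265 * 3 = 795 bp

795 bp


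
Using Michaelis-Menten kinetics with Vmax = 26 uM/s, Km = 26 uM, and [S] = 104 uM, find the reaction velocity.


v = Vmax * [S] / (Km + [S])
v = 26 * 104 / (26 + 104)
v = 20.8 uM/s

20.8 uM/s


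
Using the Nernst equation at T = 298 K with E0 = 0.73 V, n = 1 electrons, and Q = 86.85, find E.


E = E0 - (RT/nF) * ln(Q)
E = 0.73 - (8.314 * 298 / (1 * 96485)) * ln(86.85)
E = 0.6154 V

0.6154 V


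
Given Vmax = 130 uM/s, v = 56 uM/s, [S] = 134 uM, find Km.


Km = [S] * (Vmax - v) / v
Km = 134 * (130 - 56) / 56
Km = 177.0714 uM

177.0714 uM


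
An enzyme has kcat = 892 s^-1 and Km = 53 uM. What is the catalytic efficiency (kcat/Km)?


Catalytic efficiency = kcat / Km
= 892 / 53
= 16.8302 uM^-1*s^-1

16.8302 uM^-1*s^-1


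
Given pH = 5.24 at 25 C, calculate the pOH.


pOH = 14 - pH
pOH = 14 - 5.24
pOH = 8.76

8.76


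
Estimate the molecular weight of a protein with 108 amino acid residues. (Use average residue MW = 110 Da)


MW = n_residues * 110 Da
MW = 108 * 110
MW = 11880 Da

11880 Da


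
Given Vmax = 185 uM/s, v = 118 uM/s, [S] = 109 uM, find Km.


Km = [S] * (Vmax - v) / v
Km = 109 * (185 - 118) / 118
Km = 61.8898 uM

61.8898 uM


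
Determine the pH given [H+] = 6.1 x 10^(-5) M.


pH = -log10([H+])
pH = -log10(6.1 x 10^(-5))
pH = 4.2147

4.2147
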